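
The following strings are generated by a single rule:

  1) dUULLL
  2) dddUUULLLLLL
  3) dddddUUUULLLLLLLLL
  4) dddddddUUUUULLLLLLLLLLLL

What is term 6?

Reading off run lengths: d runs 1, 3, 5, 7; U runs 2, 3, 4, 5; L runs 3, 6, 9, 12 — each is linear in n (n = 1, 2, …).
For term 6, n = 6, so the run lengths are 11, 7, 18.

dddddddddddUUUUUUULLLLLLLLLLLLLLLLLL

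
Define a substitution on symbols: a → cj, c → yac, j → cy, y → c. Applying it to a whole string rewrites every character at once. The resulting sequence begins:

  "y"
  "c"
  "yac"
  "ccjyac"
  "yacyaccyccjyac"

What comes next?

ccjyacccjyacyaccyacyaccyccjyac

Replace each of the 14 characters of yacyaccyccjyac in place — c cj yac c cj yac yac c yac yac cy c cj yac — and concatenate.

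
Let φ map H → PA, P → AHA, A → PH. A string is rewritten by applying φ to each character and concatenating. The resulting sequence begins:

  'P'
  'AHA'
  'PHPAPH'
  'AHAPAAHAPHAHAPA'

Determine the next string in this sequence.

PHPAPHAHAPHPHPAPHAHAPAPHPAPHAHAPH

φ(AHAPAAHAPHAHAPA) expands symbol-by-symbol to PH PA PH AHA PH PH PA PH AHA PA PH PA PH AHA PH; joining the 15 pieces gives the next term.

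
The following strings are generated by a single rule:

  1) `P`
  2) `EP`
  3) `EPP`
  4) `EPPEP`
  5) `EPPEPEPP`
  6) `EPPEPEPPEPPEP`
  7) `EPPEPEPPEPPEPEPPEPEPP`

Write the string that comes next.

EPPEPEPPEPPEPEPPEPEPPEPPEPEPPEPPEP

This is a Fibonacci-style word recurrence s(k) = s(k−1)·s(k−2): e.g. EP·P = EPP.
Continuing: EPPEPEPPEPPEPEPPEPEPP · EPPEPEPPEPPEP gives term 8.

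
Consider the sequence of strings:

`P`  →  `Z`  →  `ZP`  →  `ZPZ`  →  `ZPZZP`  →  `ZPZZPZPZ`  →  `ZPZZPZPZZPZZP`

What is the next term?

Each term (from the third on) is the previous term followed by the one before it: term 3 = Z·P = ZP.
Continuing: ZPZZPZPZZPZZP · ZPZZPZPZ gives term 8.

ZPZZPZPZZPZZPZPZZPZPZ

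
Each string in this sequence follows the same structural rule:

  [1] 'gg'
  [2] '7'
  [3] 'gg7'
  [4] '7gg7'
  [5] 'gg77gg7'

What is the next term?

7gg7gg77gg7

This is a Fibonacci-style word recurrence s(k) = s(k−2)·s(k−1): e.g. gg·7 = gg7.
The next term joins 7gg7 and gg77gg7.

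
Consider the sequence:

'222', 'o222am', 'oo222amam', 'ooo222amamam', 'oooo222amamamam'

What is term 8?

ooooooo222amamamamamamam

s(k+1) = o·s(k)·am, so each term gains o as a prefix and am as a suffix.
From oooo222amamamam, 3 further steps: oooo222amamamam → ooooo222amamamamam → oooooo222amamamamamam → (answer).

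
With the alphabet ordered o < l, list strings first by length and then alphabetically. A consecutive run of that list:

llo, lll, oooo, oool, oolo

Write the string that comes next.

ooll

Treat oolo as a base-2 numeral over the given alphabet and add one, carrying through any trailing l's.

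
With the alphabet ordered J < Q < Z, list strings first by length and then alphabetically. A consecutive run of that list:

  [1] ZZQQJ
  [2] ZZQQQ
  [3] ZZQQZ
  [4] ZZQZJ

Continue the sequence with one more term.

Treat ZZQZJ as a base-3 numeral over the given alphabet and add one, carrying through any trailing Z's.

ZZQZQ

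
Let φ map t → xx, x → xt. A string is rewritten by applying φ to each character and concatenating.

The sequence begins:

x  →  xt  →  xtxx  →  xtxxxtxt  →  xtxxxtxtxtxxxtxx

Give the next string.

xtxxxtxtxtxxxtxxxtxxxtxtxtxxxtxt

Applying the rule to each of the 16 symbols of xtxxxtxtxtxxxtxx gives the pieces xt xx xt xt xt xx xt xx xt xx xt xt xt xx xt xt, which concatenate to the answer.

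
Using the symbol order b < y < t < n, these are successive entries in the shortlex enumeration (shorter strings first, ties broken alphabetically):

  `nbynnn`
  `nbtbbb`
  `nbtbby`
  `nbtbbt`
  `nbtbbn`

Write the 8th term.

Advancing 3 positions from nbtbbn through nbtbbn → nbtbyb → nbtbyy reaches term 8.

nbtbyt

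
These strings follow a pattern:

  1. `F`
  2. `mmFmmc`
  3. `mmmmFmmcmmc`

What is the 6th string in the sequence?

mmmmmmmmmmFmmcmmcmmcmmcmmc

Each term wraps the previous one in mm on the left and mmc on the right.
From mmmmFmmcmmc, 3 further steps: mmmmFmmcmmc → mmmmmmFmmcmmcmmc → mmmmmmmmFmmcmmcmmcmmc → (answer).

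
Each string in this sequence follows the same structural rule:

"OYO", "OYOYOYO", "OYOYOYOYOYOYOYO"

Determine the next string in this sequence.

Every step duplicates the string with 'Y' between the halves.
Doubling OYOYOYOYOYOYOYO with 'Y' between the halves:

OYOYOYOYOYOYOYOYOYOYOYOYOYOYOYO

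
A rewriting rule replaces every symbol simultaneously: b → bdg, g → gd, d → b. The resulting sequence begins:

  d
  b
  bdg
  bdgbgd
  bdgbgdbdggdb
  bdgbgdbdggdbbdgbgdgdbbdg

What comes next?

Applying the rule to each of the 24 symbols of bdgbgdbdggdbbdgbgdgdbbdg gives the pieces bdg b gd bdg gd b bdg b gd gd b bdg bdg b gd bdg gd b gd b bdg bdg b gd, which concatenate to the answer.

bdgbgdbdggdbbdgbgdgdbbdgbdgbgdbdggdbgdbbdgbdgbgd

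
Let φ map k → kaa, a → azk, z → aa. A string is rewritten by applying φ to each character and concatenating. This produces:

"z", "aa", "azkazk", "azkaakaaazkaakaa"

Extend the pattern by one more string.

azkaakaaazkazkkaaazkazkazkaakaaazkazkkaaazkazk

φ(azkaakaaazkaakaa) expands symbol-by-symbol to azk aa kaa azk azk kaa azk azk azk aa kaa azk azk kaa azk azk; joining the 16 pieces gives the next term.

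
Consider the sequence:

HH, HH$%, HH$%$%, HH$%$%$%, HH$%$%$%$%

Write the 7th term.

Every step adds $% to the end: s(k+1) = s(k)·$%.
From HH$%$%$%$%, 2 further steps: HH$%$%$%$% → HH$%$%$%$%$% → (answer).

HH$%$%$%$%$%$%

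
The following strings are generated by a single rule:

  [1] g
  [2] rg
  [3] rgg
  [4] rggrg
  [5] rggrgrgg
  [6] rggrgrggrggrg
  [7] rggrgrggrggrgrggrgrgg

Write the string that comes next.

rggrgrggrggrgrggrgrggrggrgrggrggrg

This is a Fibonacci-style word recurrence s(k) = s(k−1)·s(k−2): e.g. rg·g = rgg.
The next term joins rggrgrggrggrgrggrgrgg and rggrgrggrggrg.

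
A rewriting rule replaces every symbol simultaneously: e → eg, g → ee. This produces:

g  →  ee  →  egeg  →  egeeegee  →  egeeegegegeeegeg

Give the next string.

Rewriting the 16 symbols of egeeegegegeeegeg one by one yields eg ee eg eg eg ee eg ee eg ee eg eg eg ee eg ee; concatenated:

egeeegegegeeegeeegeeegegegeeegee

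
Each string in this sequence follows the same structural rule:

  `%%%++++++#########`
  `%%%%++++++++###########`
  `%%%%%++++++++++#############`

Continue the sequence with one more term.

%%%%%%++++++++++++###############

Each string has the form %^{n} +^{2n} #^{2n+3}, where the shown terms are n = 3, 4, 5.
For the next term, n = 6, so the run lengths are 6, 12, 15.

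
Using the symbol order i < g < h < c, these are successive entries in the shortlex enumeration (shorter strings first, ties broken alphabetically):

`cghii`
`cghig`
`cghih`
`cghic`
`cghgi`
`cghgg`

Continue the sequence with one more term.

cghgh

Treat cghgg as a base-4 numeral over the given alphabet and add one, carrying through any trailing c's.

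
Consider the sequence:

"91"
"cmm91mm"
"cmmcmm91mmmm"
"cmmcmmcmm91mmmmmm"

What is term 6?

cmmcmmcmmcmmcmm91mmmmmmmmmm

Every step adds cmm to the front and mm to the end of the previous string.
From cmmcmmcmm91mmmmmm, 2 further steps: cmmcmmcmm91mmmmmm → cmmcmmcmmcmm91mmmmmmmm → (answer).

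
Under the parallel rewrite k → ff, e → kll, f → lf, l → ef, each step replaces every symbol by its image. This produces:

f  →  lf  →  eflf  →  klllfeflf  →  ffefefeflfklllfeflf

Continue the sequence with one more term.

Replace each of the 19 characters of ffefefeflfklllfeflf in place — lf lf kll lf kll lf kll lf ef lf ff ef ef ef lf kll lf ef lf — and concatenate.

lflfklllfklllfklllfeflfffefefeflfklllfeflf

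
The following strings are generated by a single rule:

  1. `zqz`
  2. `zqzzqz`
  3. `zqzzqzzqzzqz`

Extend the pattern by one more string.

Every step duplicates the string.
Doubling zqzzqzzqzzqz:

zqzzqzzqzzqzzqzzqzzqzzqz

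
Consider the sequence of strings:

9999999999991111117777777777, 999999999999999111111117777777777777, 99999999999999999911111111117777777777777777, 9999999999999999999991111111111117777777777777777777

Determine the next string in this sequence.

999999999999999999999999111111111111117777777777777777777777

Term n consists of 3n+3 9's, followed by 2n 1's, followed by 3n+1 7's, where the shown terms are n = 3, 4, 5, 6.
At n = 7 the blocks have lengths 24, 14, 22.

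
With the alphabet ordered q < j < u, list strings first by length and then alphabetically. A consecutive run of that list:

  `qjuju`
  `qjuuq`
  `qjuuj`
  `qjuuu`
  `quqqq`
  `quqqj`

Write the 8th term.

quqjq

Advancing 2 positions from quqqj through quqqj → quqqu reaches term 8.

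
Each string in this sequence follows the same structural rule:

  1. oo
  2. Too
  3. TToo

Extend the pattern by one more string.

Each term is the previous one with T prepended.
Applying this once more to TToo:

TTToo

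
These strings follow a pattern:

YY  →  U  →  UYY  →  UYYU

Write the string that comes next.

UYYUUYY

Each term (from the third on) is the previous term followed by the one before it: term 3 = U·YY = UYY.
So term 5 is UYYU·UYY.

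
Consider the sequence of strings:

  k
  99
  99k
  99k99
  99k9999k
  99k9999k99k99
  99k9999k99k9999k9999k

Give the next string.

From term 3 onward, concatenate the last term with the second-to-last: 99·k = 99k, 99k·99 = 99k99, …
So term 8 is 99k9999k99k9999k9999k·99k9999k99k99.

99k9999k99k9999k9999k99k9999k99k99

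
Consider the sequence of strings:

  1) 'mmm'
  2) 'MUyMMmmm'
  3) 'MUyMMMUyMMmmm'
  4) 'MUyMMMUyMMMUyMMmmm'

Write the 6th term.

Each term is the previous one with MUyMM prepended.
From MUyMMMUyMMMUyMMmmm, 2 further steps: MUyMMMUyMMMUyMMmmm → MUyMMMUyMMMUyMMMUyMMmmm → (answer).

MUyMMMUyMMMUyMMMUyMMMUyMMmmm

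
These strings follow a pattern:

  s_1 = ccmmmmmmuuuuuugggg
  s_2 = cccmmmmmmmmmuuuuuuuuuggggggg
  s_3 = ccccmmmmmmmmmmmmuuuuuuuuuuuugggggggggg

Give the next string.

Reading off run lengths: c runs 2, 3, 4; m runs 6, 9, 12; u runs 6, 9, 12; g runs 4, 7, 10 — each is linear in n, where the shown terms are n = 2, 3, 4.
At n = 5 the blocks have lengths 5, 15, 15, 13.

cccccmmmmmmmmmmmmmmmuuuuuuuuuuuuuuuggggggggggggg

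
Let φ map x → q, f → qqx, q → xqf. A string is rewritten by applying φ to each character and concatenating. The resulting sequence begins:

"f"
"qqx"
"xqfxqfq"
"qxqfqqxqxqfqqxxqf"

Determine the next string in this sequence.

Rewriting the 17 symbols of qxqfqqxqxqfqqxxqf one by one yields xqf q xqf qqx xqf xqf q xqf q xqf qqx xqf xqf q q xqf qqx; concatenated:

xqfqxqfqqxxqfxqfqxqfqxqfqqxxqfxqfqqxqfqqx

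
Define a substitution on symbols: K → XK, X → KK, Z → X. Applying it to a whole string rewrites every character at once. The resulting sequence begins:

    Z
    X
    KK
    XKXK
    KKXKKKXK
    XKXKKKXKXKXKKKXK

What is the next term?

KKXKKKXKXKXKKKXKKKXKKKXKXKXKKKXK

Replace each of the 16 characters of XKXKKKXKXKXKKKXK in place — KK XK KK XK XK XK KK XK KK XK KK XK XK XK KK XK — and concatenate.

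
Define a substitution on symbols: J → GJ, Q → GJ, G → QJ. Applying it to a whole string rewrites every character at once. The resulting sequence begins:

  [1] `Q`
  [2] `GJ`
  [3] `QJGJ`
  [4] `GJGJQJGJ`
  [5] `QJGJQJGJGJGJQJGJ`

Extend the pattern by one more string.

Applying the rule to each of the 16 symbols of QJGJQJGJGJGJQJGJ gives the pieces GJ GJ QJ GJ GJ GJ QJ GJ QJ GJ QJ GJ GJ GJ QJ GJ, which concatenate to the answer.

GJGJQJGJGJGJQJGJQJGJQJGJGJGJQJGJ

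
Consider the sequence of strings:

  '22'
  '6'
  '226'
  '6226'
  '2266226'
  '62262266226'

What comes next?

226622662262266226

From term 3 onward, concatenate the second-to-last term with the last: 22·6 = 226, 6·226 = 6226, …
Continuing: 2266226 · 62262266226 gives term 7.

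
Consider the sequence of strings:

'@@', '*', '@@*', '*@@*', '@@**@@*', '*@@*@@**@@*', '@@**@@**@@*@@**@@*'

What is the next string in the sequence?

*@@*@@**@@*@@**@@**@@*@@**@@*

This is a Fibonacci-style word recurrence s(k) = s(k−2)·s(k−1): e.g. @@·* = @@*.
The next term joins *@@*@@**@@* and @@**@@**@@*@@**@@*.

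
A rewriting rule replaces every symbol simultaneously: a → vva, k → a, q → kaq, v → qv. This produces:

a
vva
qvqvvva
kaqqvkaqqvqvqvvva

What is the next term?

avvakaqkaqqvavvakaqkaqqvkaqqvkaqqvqvqvvva

φ(kaqqvkaqqvqvqvvva) expands symbol-by-symbol to a vva kaq kaq qv a vva kaq kaq qv kaq qv kaq qv qv qv vva; joining the 17 pieces gives the next term.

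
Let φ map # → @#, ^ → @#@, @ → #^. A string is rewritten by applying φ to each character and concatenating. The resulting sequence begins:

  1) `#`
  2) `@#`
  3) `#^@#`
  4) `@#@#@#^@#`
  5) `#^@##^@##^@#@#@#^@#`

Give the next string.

Replace each of the 19 characters of #^@##^@##^@#@#@#^@# in place — @# @#@ #^ @# @# @#@ #^ @# @# @#@ #^ @# #^ @# #^ @# @#@ #^ @# — and concatenate.

@#@#@#^@#@#@#@#^@#@#@#@#^@##^@##^@#@#@#^@#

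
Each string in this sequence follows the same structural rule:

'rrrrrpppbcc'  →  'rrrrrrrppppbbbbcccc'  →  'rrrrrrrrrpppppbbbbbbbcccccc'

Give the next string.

rrrrrrrrrrrppppppbbbbbbbbbbcccccccc

Term n consists of 2n+3 r's, followed by n+2 p's, followed by 3n-2 b's, followed by 2n c's (n = 1, 2, …).
At n = 4 the blocks have lengths 11, 6, 10, 8.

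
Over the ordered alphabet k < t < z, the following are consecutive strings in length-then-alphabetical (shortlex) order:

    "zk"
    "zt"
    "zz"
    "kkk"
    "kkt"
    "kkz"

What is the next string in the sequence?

Find the rightmost character of kkz below z, bump it to the next letter, and reset everything to its right to k.

ktk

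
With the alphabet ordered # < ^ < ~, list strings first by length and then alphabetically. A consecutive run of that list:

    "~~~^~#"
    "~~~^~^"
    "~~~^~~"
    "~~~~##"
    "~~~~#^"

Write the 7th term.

Advancing 2 positions from ~~~~#^ through ~~~~#^ → ~~~~#~ reaches term 7.

~~~~^#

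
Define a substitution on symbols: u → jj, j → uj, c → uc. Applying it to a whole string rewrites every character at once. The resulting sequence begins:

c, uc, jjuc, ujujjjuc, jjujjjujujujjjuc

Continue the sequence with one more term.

φ(jjujjjujujujjjuc) expands symbol-by-symbol to uj uj jj uj uj uj jj uj jj uj jj uj uj uj jj uc; joining the 16 pieces gives the next term.

ujujjjujujujjjujjjujjjujujujjjuc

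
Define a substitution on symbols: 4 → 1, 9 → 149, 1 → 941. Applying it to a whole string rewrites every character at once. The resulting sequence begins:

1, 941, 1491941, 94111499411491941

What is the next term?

Replace each of the 17 characters of 94111499411491941 in place — 149 1 941 941 941 1 149 149 1 941 941 1 149 941 149 1 941 — and concatenate.

14919419419411149149194194111499411491941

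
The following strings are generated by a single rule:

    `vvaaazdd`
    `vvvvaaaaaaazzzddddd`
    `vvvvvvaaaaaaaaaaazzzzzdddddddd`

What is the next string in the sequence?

Reading off run lengths: v runs 2, 4, 6; a runs 3, 7, 11; z runs 1, 3, 5; d runs 2, 5, 8 — each is linear in n (n = 1, 2, …).
Setting n = 4 gives 8, 15, 7, 11 characters in each block.

vvvvvvvvaaaaaaaaaaaaaaazzzzzzzddddddddddd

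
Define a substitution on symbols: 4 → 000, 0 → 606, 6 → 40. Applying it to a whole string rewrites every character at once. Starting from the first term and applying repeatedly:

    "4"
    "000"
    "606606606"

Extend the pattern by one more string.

406064040606404060640

Rewriting each symbol of 606606606: 6→40, 0→606, 6→40, 6→40, 0→606, 6→40, 6→40, 0→606, 6→40, which concatenates to 40 606 40 40 606 40 40 606 40.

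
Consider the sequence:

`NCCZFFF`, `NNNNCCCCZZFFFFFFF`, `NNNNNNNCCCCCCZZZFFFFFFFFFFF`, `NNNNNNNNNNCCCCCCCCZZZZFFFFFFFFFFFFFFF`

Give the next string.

NNNNNNNNNNNNNCCCCCCCCCCZZZZZFFFFFFFFFFFFFFFFFFF

Reading off run lengths: N runs 1, 4, 7, 10; C runs 2, 4, 6, 8; Z runs 1, 2, 3, 4; F runs 3, 7, 11, 15 — each is linear in n (n = 1, 2, …).
Setting n = 5 gives 13, 10, 5, 19 characters in each block.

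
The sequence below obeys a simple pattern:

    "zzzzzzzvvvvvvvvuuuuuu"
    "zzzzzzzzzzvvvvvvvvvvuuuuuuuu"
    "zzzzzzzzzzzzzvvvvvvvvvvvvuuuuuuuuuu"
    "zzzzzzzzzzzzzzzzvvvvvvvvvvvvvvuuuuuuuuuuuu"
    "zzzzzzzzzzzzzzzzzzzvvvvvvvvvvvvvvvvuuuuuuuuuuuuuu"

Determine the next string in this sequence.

Each string has the form z^{3n-2} v^{2n+2} u^{2n}, where the shown terms are n = 3, 4, 5, 6, 7.
Setting n = 8 gives 22, 18, 16 characters in each block.

zzzzzzzzzzzzzzzzzzzzzzvvvvvvvvvvvvvvvvvvuuuuuuuuuuuuuuuu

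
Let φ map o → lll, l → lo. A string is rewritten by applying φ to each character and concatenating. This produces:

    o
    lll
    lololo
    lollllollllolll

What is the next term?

Applying the rule to each of the 15 symbols of lollllollllolll gives the pieces lo lll lo lo lo lo lll lo lo lo lo lll lo lo lo, which concatenate to the answer.

lollllolololollllolololollllololo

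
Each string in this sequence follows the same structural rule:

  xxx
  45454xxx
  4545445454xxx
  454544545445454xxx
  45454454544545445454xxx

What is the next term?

The strings grow by a fixed prefix 45454 each time.
Applying this once more to 45454454544545445454xxx:

4545445454454544545445454xxx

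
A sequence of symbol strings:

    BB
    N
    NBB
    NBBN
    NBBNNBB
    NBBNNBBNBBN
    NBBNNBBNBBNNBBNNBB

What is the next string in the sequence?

NBBNNBBNBBNNBBNNBBNBBNNBBNBBN

This is a Fibonacci-style word recurrence s(k) = s(k−1)·s(k−2): e.g. N·BB = NBB.
So term 8 is NBBNNBBNBBNNBBNNBB·NBBNNBBNBBN.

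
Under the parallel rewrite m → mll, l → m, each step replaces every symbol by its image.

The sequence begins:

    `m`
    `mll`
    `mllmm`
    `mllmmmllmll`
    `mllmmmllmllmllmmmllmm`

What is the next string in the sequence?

Rewriting the 21 symbols of mllmmmllmllmllmmmllmm one by one yields mll m m mll mll mll m m mll m m mll m m mll mll mll m m mll mll; concatenated:

mllmmmllmllmllmmmllmmmllmmmllmllmllmmmllmll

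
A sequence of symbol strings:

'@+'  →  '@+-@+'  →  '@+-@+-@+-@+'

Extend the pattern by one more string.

Every step duplicates the string with '-' between the halves.
Doubling @+-@+-@+-@+ with '-' between the halves:

@+-@+-@+-@+-@+-@+-@+-@+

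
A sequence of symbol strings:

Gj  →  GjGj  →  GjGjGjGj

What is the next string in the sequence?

Each string is two copies of the previous one concatenated.
Doubling GjGjGjGj:

GjGjGjGjGjGjGjGj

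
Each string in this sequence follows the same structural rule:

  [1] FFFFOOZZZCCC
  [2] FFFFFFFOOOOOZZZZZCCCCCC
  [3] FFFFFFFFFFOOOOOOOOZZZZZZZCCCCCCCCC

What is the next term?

FFFFFFFFFFFFFOOOOOOOOOOOZZZZZZZZZCCCCCCCCCCCC

The n-th term is 3n+1 F's then 3n-1 O's then 2n+1 Z's then 3n C's (n = 1, 2, …).
For the next term, n = 4, so the run lengths are 13, 11, 9, 12.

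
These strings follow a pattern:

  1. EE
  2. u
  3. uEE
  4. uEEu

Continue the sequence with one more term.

uEEuuEE

Each term (from the third on) is the previous term followed by the one before it: term 3 = u·EE = uEE.
The next term joins uEEu and uEE.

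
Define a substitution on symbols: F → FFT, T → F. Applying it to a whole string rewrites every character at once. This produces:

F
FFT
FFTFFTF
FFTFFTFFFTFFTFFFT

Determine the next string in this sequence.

FFTFFTFFFTFFTFFFTFFTFFTFFFTFFTFFFTFFTFFTF

Applying the rule to each of the 17 symbols of FFTFFTFFFTFFTFFFT gives the pieces FFT FFT F FFT FFT F FFT FFT FFT F FFT FFT F FFT FFT FFT F, which concatenate to the answer.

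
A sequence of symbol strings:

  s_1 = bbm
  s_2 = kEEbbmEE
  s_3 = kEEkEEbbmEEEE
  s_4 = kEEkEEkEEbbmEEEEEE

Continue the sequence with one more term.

Every step adds kEE to the front and EE to the end of the previous string.
Applying this once more to kEEkEEkEEbbmEEEEEE:

kEEkEEkEEkEEbbmEEEEEEEE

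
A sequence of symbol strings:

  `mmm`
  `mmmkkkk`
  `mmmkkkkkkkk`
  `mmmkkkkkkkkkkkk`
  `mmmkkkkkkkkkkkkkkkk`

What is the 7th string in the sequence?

Each term is the previous one with kkkk appended.
From mmmkkkkkkkkkkkkkkkk, 2 further steps: mmmkkkkkkkkkkkkkkkk → mmmkkkkkkkkkkkkkkkkkkkk → (answer).

mmmkkkkkkkkkkkkkkkkkkkkkkkk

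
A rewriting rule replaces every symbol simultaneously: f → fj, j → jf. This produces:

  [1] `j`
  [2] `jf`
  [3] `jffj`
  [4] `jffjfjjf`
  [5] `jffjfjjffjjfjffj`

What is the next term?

jffjfjjffjjfjffjfjjfjffjjffjfjjf

Applying the rule to each of the 16 symbols of jffjfjjffjjfjffj gives the pieces jf fj fj jf fj jf jf fj fj jf jf fj jf fj fj jf, which concatenate to the answer.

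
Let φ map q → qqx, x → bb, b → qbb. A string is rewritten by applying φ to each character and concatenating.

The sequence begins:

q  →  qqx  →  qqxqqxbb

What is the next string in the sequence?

qqxqqxbbqqxqqxbbqbbqbb

Expanding qqxqqxbb: q→qqx, q→qqx, x→bb, q→qqx, q→qqx, x→bb, b→qbb, b→qbb. Concatenated: qqx qqx bb qqx qqx bb qbb qbb.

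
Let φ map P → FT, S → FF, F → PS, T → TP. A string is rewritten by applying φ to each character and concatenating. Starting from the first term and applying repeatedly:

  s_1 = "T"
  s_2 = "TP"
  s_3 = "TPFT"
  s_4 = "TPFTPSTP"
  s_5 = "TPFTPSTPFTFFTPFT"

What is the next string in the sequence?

Replace each of the 16 characters of TPFTPSTPFTFFTPFT in place — TP FT PS TP FT FF TP FT PS TP PS PS TP FT PS TP — and concatenate.

TPFTPSTPFTFFTPFTPSTPPSPSTPFTPSTP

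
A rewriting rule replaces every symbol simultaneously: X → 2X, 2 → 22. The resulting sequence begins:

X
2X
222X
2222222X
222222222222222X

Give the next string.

2222222222222222222222222222222X

φ(222222222222222X) expands symbol-by-symbol to 22 22 22 22 22 22 22 22 22 22 22 22 22 22 22 2X; joining the 16 pieces gives the next term.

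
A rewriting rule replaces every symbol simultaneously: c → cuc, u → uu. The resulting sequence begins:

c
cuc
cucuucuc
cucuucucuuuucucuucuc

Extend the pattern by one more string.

Replace each of the 20 characters of cucuucucuuuucucuucuc in place — cuc uu cuc uu uu cuc uu cuc uu uu uu uu cuc uu cuc uu uu cuc uu cuc — and concatenate.

cucuucucuuuucucuucucuuuuuuuucucuucucuuuucucuucuc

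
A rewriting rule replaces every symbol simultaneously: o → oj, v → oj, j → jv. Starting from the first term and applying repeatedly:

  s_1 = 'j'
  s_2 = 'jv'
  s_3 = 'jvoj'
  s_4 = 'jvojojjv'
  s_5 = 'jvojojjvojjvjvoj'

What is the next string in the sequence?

jvojojjvojjvjvojojjvjvojjvojojjv

φ(jvojojjvojjvjvoj) expands symbol-by-symbol to jv oj oj jv oj jv jv oj oj jv jv oj jv oj oj jv; joining the 16 pieces gives the next term.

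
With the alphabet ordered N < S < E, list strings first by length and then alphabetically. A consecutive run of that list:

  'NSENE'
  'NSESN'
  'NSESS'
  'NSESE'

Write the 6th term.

Stepping forward 2 times from NSESE: NSESE → NSEEN, then the target.

NSEES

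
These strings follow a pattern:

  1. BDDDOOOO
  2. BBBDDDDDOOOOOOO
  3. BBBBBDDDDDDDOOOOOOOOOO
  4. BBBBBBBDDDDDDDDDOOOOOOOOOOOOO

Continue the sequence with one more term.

BBBBBBBBBDDDDDDDDDDDOOOOOOOOOOOOOOOO

The n-th term is 2n-1 B's then 2n+1 D's then 3n+1 O's (n = 1, 2, …).
At n = 5 the blocks have lengths 9, 11, 16.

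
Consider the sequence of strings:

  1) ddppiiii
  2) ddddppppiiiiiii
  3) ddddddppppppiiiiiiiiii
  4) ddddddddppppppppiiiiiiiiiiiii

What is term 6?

ddddddddddddppppppppppppiiiiiiiiiiiiiiiiiii

Each string has the form d^{2n} p^{2n} i^{3n+1} (n = 1, 2, …).
At n = 6 the blocks have lengths 12, 12, 19.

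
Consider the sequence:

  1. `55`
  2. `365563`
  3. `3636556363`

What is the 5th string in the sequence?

s(k+1) = 36·s(k)·63, so each term gains 36 as a prefix and 63 as a suffix.
From 3636556363, 2 further steps: 3636556363 → 36363655636363 → (answer).

363636365563636363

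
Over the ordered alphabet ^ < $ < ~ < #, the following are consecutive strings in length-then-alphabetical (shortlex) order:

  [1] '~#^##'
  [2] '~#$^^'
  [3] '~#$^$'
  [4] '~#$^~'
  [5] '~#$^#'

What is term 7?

~#$$$

Advancing 2 positions from ~#$^# through ~#$^# → ~#$$^ reaches term 7.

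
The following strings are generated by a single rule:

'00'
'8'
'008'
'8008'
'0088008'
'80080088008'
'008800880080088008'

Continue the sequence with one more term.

80080088008008800880080088008

From term 3 onward, concatenate the second-to-last term with the last: 00·8 = 008, 8·008 = 8008, …
The next term joins 80080088008 and 008800880080088008.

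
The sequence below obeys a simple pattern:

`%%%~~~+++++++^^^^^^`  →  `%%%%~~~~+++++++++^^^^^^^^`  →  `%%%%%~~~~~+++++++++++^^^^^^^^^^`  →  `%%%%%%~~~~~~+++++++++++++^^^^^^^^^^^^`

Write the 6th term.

Reading off run lengths: % runs 3, 4, 5, 6; ~ runs 3, 4, 5, 6; + runs 7, 9, 11, 13; ^ runs 6, 8, 10, 12 — each is linear in n, where the shown terms are n = 2, 3, 4, 5.
Setting n = 7 gives 8, 8, 17, 16 characters in each block.

%%%%%%%%~~~~~~~~+++++++++++++++++^^^^^^^^^^^^^^^^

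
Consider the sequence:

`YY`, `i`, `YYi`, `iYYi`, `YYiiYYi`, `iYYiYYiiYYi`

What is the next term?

YYiiYYiiYYiYYiiYYi

From term 3 onward, concatenate the second-to-last term with the last: YY·i = YYi, i·YYi = iYYi, …
Continuing: YYiiYYi · iYYiYYiiYYi gives term 7.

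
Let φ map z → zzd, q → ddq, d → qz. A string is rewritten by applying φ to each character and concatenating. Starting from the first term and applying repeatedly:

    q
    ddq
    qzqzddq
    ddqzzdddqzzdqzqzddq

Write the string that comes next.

Applying the rule to each of the 19 symbols of ddqzzdddqzzdqzqzddq gives the pieces qz qz ddq zzd zzd qz qz qz ddq zzd zzd qz ddq zzd ddq zzd qz qz ddq, which concatenate to the answer.

qzqzddqzzdzzdqzqzqzddqzzdzzdqzddqzzdddqzzdqzqzddq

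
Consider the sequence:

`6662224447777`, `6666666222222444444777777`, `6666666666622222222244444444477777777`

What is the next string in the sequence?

Each string has the form 6^{4n-1} 2^{3n} 4^{3n} 7^{2n+2} (n = 1, 2, …).
Setting n = 4 gives 15, 12, 12, 10 characters in each block.

6666666666666662222222222224444444444447777777777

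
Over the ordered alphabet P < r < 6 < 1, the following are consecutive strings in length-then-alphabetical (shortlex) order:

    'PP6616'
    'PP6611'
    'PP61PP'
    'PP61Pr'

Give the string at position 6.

Stepping forward 2 times from PP61Pr: PP61Pr → PP61P6, then the target.

PP61P1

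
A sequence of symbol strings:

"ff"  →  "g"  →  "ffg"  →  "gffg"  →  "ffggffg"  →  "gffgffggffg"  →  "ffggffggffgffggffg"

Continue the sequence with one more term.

gffgffggffgffggffggffgffggffg

From term 3 onward, concatenate the second-to-last term with the last: ff·g = ffg, g·ffg = gffg, …
So term 8 is gffgffggffg·ffggffggffgffggffg.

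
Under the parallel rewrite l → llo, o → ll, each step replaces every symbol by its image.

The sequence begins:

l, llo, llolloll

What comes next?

Expanding llolloll: l→llo, l→llo, o→ll, l→llo, l→llo, o→ll, l→llo, l→llo. Concatenated: llo llo ll llo llo ll llo llo.

llollollllollollllollo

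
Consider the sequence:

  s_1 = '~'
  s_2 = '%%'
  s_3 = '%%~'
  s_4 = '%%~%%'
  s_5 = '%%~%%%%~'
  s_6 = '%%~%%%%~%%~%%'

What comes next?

%%~%%%%~%%~%%%%~%%%%~

From term 3 onward, concatenate the last term with the second-to-last: %%·~ = %%~, %%~·%% = %%~%%, …
The next term joins %%~%%%%~%%~%% and %%~%%%%~.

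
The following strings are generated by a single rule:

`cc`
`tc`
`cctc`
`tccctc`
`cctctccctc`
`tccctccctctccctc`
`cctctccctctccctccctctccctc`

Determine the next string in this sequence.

Each term (from the third on) is the two preceding terms concatenated in order: term 3 = cc·tc = cctc.
The next term joins tccctccctctccctc and cctctccctctccctccctctccctc.

tccctccctctccctccctctccctctccctccctctccctc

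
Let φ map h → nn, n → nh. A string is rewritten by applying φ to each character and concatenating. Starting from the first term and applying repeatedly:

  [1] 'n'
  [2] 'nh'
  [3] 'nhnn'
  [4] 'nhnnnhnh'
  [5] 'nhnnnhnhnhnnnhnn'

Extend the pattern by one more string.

nhnnnhnhnhnnnhnnnhnnnhnhnhnnnhnh

Replace each of the 16 characters of nhnnnhnhnhnnnhnn in place — nh nn nh nh nh nn nh nn nh nn nh nh nh nn nh nh — and concatenate.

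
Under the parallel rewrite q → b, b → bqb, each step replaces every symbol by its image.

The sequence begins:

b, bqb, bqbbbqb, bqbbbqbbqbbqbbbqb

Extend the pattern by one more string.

bqbbbqbbqbbqbbbqbbqbbbqbbqbbbqbbqbbqbbbqb

Applying the rule to each of the 17 symbols of bqbbbqbbqbbqbbbqb gives the pieces bqb b bqb bqb bqb b bqb bqb b bqb bqb b bqb bqb bqb b bqb, which concatenate to the answer.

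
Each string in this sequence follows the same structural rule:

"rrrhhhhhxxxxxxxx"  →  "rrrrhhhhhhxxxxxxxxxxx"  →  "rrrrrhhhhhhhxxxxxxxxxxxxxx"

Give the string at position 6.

rrrrrrrrhhhhhhhhhhxxxxxxxxxxxxxxxxxxxxxxx

Term n consists of n+1 r's, followed by n+3 h's, followed by 3n+2 x's, where the shown terms are n = 2, 3, 4.
At n = 7 the blocks have lengths 8, 10, 23.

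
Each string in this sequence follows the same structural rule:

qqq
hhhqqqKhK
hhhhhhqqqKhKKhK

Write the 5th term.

hhhhhhhhhhhhqqqKhKKhKKhKKhK

Every step adds hhh to the front and KhK to the end of the previous string.
From hhhhhhqqqKhKKhK, 2 further steps: hhhhhhqqqKhKKhK → hhhhhhhhhqqqKhKKhKKhK → (answer).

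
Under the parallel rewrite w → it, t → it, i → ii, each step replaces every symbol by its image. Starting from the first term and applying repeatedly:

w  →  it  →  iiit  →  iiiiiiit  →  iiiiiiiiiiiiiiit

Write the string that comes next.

Applying the rule to each of the 16 symbols of iiiiiiiiiiiiiiit gives the pieces ii ii ii ii ii ii ii ii ii ii ii ii ii ii ii it, which concatenate to the answer.

iiiiiiiiiiiiiiiiiiiiiiiiiiiiiiit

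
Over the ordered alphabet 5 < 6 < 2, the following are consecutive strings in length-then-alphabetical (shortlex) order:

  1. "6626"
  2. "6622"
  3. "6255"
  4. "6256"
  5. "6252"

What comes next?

Treat 6252 as a base-3 numeral over the given alphabet and add one, carrying through any trailing 2's.

6265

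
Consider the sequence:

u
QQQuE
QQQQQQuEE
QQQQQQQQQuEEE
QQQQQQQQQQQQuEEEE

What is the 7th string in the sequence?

QQQQQQQQQQQQQQQQQQuEEEEEE

s(k+1) = QQQ·s(k)·E, so each term gains QQQ as a prefix and E as a suffix.
From QQQQQQQQQQQQuEEEE, 2 further steps: QQQQQQQQQQQQuEEEE → QQQQQQQQQQQQQQQuEEEEE → (answer).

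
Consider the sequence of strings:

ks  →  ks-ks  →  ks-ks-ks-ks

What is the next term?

Every step duplicates the string with '-' between the halves.
So the next term is two copies of ks-ks-ks-ks with '-' between the halves.

ks-ks-ks-ks-ks-ks-ks-ks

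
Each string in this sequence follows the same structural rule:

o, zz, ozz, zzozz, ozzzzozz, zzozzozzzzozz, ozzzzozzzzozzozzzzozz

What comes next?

This is a Fibonacci-style word recurrence s(k) = s(k−2)·s(k−1): e.g. o·zz = ozz.
Continuing: zzozzozzzzozz · ozzzzozzzzozzozzzzozz gives term 8.

zzozzozzzzozzozzzzozzzzozzozzzzozz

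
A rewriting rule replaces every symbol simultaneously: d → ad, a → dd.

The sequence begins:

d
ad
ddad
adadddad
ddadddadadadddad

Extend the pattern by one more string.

adadddadadadddadddadddadadadddad

Applying the rule to each of the 16 symbols of ddadddadadadddad gives the pieces ad ad dd ad ad ad dd ad dd ad dd ad ad ad dd ad, which concatenate to the answer.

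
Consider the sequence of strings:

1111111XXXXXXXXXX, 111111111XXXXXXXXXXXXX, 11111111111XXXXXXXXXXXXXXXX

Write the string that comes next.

Term n consists of 2n+1 1's, followed by 3n+1 X's, where the shown terms are n = 3, 4, 5.
Setting n = 6 gives 13, 19 characters in each block.

1111111111111XXXXXXXXXXXXXXXXXXX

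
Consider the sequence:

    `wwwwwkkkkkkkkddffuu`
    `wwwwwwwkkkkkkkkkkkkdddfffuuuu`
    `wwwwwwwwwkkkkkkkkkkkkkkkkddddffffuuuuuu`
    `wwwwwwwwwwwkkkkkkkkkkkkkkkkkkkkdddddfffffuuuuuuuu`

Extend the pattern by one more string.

The n-th term is 2n+1 w's then 4n k's then n d's then n f's then 2n-2 u's, where the shown terms are n = 2, 3, 4, 5.
For the next term, n = 6, so the run lengths are 13, 24, 6, 6, 10.

wwwwwwwwwwwwwkkkkkkkkkkkkkkkkkkkkkkkkddddddffffffuuuuuuuuuu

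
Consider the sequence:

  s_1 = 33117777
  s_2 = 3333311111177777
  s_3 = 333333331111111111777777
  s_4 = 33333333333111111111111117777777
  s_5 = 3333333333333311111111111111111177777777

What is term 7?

33333333333333333333111111111111111111111111117777777777

Reading off run lengths: 3 runs 2, 5, 8, 11, 14; 1 runs 2, 6, 10, 14, 18; 7 runs 4, 5, 6, 7, 8 — each is linear in n (n = 1, 2, …).
At n = 7 the blocks have lengths 20, 26, 10.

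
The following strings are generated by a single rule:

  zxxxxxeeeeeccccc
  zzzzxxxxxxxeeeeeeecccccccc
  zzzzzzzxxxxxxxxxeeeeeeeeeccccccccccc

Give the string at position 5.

Each string has the form z^{3n-2} x^{2n+3} e^{2n+3} c^{3n+2} (n = 1, 2, …).
Setting n = 5 gives 13, 13, 13, 17 characters in each block.

zzzzzzzzzzzzzxxxxxxxxxxxxxeeeeeeeeeeeeeccccccccccccccccc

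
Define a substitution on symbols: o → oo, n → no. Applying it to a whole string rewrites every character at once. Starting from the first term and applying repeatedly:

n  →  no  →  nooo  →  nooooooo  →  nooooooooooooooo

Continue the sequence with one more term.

nooooooooooooooooooooooooooooooo

Applying the rule to each of the 16 symbols of nooooooooooooooo gives the pieces no oo oo oo oo oo oo oo oo oo oo oo oo oo oo oo, which concatenate to the answer.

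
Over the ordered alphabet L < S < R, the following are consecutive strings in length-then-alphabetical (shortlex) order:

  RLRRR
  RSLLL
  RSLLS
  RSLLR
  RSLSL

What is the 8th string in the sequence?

RSLRL

Advancing 3 positions from RSLSL through RSLSL → RSLSS → RSLSR reaches term 8.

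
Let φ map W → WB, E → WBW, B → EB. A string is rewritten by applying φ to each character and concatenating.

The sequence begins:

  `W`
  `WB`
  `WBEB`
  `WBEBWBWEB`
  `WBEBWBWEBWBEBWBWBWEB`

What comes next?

Rewriting the 20 symbols of WBEBWBWEBWBEBWBWBWEB one by one yields WB EB WBW EB WB EB WB WBW EB WB EB WBW EB WB EB WB EB WB WBW EB; concatenated:

WBEBWBWEBWBEBWBWBWEBWBEBWBWEBWBEBWBEBWBWBWEB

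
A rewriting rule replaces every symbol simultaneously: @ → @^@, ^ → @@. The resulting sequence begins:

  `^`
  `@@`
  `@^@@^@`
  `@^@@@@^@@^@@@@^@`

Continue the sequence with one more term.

@^@@@@^@@^@@^@@^@@@@^@@^@@@@^@@^@@^@@^@@@@^@

Applying the rule to each of the 16 symbols of @^@@@@^@@^@@@@^@ gives the pieces @^@ @@ @^@ @^@ @^@ @^@ @@ @^@ @^@ @@ @^@ @^@ @^@ @^@ @@ @^@, which concatenate to the answer.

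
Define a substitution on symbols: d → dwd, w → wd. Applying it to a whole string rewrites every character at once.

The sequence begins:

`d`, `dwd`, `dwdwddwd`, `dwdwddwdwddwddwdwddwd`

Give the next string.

φ(dwdwddwdwddwddwdwddwd) expands symbol-by-symbol to dwd wd dwd wd dwd dwd wd dwd wd dwd dwd wd dwd dwd wd dwd wd dwd dwd wd dwd; joining the 21 pieces gives the next term.

dwdwddwdwddwddwdwddwdwddwddwdwddwddwdwddwdwddwddwdwddwd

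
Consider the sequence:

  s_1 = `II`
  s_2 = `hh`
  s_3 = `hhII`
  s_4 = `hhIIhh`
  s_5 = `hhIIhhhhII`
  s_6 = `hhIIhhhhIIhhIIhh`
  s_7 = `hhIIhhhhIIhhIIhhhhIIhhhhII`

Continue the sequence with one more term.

hhIIhhhhIIhhIIhhhhIIhhhhIIhhIIhhhhIIhhIIhh

This is a Fibonacci-style word recurrence s(k) = s(k−1)·s(k−2): e.g. hh·II = hhII.
Continuing: hhIIhhhhIIhhIIhhhhIIhhhhII · hhIIhhhhIIhhIIhh gives term 8.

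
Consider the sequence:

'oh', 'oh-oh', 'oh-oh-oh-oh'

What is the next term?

Every step duplicates the string with '-' between the halves.
Doubling oh-oh-oh-oh with '-' between the halves:

oh-oh-oh-oh-oh-oh-oh-oh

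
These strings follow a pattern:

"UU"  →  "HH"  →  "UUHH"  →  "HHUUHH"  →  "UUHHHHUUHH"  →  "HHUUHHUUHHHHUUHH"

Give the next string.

Each term (from the third on) is the two preceding terms concatenated in order: term 3 = UU·HH = UUHH.
The next term joins UUHHHHUUHH and HHUUHHUUHHHHUUHH.

UUHHHHUUHHHHUUHHUUHHHHUUHH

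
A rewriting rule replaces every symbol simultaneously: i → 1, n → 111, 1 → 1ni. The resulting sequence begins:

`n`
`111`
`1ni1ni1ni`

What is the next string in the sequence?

1ni11111ni11111ni1111

Expanding 1ni1ni1ni: 1→1ni, n→111, i→1, 1→1ni, n→111, i→1, 1→1ni, n→111, i→1. Concatenated: 1ni 111 1 1ni 111 1 1ni 111 1.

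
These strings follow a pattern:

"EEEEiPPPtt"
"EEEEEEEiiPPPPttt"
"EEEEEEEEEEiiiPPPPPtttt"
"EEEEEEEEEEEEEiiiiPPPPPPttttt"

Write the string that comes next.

EEEEEEEEEEEEEEEEiiiiiPPPPPPPtttttt

Each string has the form E^{3n+1} i^{n} P^{n+2} t^{n+1} (n = 1, 2, …).
For the next term, n = 5, so the run lengths are 16, 5, 7, 6.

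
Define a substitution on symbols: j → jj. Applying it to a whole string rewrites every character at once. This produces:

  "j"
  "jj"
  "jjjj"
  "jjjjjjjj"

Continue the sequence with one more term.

Apply φ to jjjjjjjj symbol by symbol: j→jj, j→jj, j→jj, j→jj, j→jj, j→jj, j→jj, j→jj; joined: jj jj jj jj jj jj jj jj.

jjjjjjjjjjjjjjjj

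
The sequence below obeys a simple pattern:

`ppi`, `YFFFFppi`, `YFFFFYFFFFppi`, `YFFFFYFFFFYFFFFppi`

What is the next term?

Every step adds YFFFF at the front: s(k+1) = YFFFF·s(k).
Applying this once more to YFFFFYFFFFYFFFFppi:

YFFFFYFFFFYFFFFYFFFFppi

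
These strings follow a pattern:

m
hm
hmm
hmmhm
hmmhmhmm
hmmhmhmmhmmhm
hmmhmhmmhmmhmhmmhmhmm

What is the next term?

hmmhmhmmhmmhmhmmhmhmmhmmhmhmmhmmhm

Each term (from the third on) is the previous term followed by the one before it: term 3 = hm·m = hmm.
So term 8 is hmmhmhmmhmmhmhmmhmhmm·hmmhmhmmhmmhm.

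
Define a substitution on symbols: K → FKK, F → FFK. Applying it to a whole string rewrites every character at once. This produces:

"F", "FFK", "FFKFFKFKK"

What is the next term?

FFKFFKFKKFFKFFKFKKFFKFKKFKK

Apply φ to FFKFFKFKK symbol by symbol: F→FFK, F→FFK, K→FKK, F→FFK, F→FFK, K→FKK, F→FFK, K→FKK, K→FKK; joined: FFK FFK FKK FFK FFK FKK FFK FKK FKK.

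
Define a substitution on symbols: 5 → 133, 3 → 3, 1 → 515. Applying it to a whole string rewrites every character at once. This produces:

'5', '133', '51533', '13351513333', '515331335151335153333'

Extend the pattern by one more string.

Replace each of the 21 characters of 515331335151335153333 in place — 133 515 133 3 3 515 3 3 133 515 133 515 3 3 133 515 133 3 3 3 3 — and concatenate.

1335151333351533133515133515331335151333333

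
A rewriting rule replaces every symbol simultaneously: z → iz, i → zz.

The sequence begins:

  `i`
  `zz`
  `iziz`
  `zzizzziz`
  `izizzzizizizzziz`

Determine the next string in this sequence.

Rewriting the 16 symbols of izizzzizizizzziz one by one yields zz iz zz iz iz iz zz iz zz iz zz iz iz iz zz iz; concatenated:

zzizzzizizizzzizzzizzzizizizzziz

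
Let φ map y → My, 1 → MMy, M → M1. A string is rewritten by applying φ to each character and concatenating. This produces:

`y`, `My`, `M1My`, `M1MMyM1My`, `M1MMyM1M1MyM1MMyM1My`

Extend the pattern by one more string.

Replace each of the 20 characters of M1MMyM1M1MyM1MMyM1My in place — M1 MMy M1 M1 My M1 MMy M1 MMy M1 My M1 MMy M1 M1 My M1 MMy M1 My — and concatenate.

M1MMyM1M1MyM1MMyM1MMyM1MyM1MMyM1M1MyM1MMyM1My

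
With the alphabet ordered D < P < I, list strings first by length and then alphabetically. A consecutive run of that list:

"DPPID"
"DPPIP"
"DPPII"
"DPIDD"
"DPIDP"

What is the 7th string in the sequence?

Continuing the enumeration 2 steps past DPIDP: DPIDP → DPIDI → (answer).

DPIPD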